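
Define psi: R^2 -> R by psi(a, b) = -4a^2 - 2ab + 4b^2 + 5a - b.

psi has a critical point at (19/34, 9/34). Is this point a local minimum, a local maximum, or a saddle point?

saddle point

The Hessian of psi is constant: H = [[-8, -2], [-2, 8]].
det(H) = (-8)·8 − (-2)² = -68.
Since det(H) < 0, H is indefinite and the critical point is a saddle point.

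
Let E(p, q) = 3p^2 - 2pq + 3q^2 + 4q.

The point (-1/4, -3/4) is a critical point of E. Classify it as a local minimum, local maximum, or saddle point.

The Hessian of E is constant: H = [[6, -2], [-2, 6]].
det(H) = 6·6 − (-2)² = 32.
det(H) > 0 and tr(H) = 12 > 0, so H is positive definite and the point is a local minimum.

local minimum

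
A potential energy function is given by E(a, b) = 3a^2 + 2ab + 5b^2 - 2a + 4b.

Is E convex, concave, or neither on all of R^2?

E is quadratic, so its Hessian is the constant matrix H = [[6, 2], [2, 10]].
det(H) = 56, tr(H) = 16.
det(H) > 0 and tr(H) > 0, so H is positive definite everywhere: convex.

convex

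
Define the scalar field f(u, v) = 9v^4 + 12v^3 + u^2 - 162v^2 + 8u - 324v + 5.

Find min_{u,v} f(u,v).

-1388

f(u,v) separates as P(u) + Q(v) + 5, so its minimum is min P + min Q + 5.
P'(u) = 2u + 8 vanishes at u ∈ {-4}; Q'(v) = 36(v - 3)(v + 1)(v + 3) vanishes at v ∈ {-3, -1, 3}.
Local minima of P (where P''>0): P(-4)=-16. Local minima of Q: Q(-3)=-81, Q(3)=-1377.
So the global minimum of f is P(-4) + Q(3) + 5 = -16 − 1377 + 5 = -1388, attained at (-4, 3).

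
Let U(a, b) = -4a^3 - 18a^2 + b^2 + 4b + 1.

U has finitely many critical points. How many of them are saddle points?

1

U separates as a function of a plus a function of b, so ∇U=0 decouples.
∂U/∂a = -12a(a + 3) = 0 at a ∈ {-3, 0}; ∂U/∂b = 2(b + 2) = 0 at b ∈ {-2}.
The Hessian is diagonal: diag(U_aa, U_bb). Second derivatives: U_aa(-3)=36, U_aa(0)=-36; U_bb(-2)=2.
Saddle points occur where the two diagonal entries have opposite signs: (0, -2). Count: 1.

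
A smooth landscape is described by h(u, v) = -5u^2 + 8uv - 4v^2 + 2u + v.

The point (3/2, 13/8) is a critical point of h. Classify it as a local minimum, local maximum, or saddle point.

local maximum

The Hessian of h is constant: H = [[-10, 8], [8, -8]].
det(H) = (-10)·(-8) − 8² = 16.
det(H) > 0 and tr(H) = -18 < 0, so H is negative definite and the point is a local maximum.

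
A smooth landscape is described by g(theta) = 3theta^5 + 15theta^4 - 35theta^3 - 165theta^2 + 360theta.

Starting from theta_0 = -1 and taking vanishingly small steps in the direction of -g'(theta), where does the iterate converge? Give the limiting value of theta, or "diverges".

-3

g'(theta) = 15(theta - 2)(theta - 1)(theta + 3)(theta + 4), so g'(-1) = 540.
Gradient descent moves in the -g' direction, i.e. theta is decreasing.
The nearest critical point in that direction is theta = -3, where g'' = 300 > 0 (a local minimum). The iterate converges there.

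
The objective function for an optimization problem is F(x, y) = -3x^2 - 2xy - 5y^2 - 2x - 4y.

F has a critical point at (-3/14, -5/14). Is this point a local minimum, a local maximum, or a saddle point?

The Hessian of F is constant: H = [[-6, -2], [-2, -10]].
det(H) = (-6)·(-10) − (-2)² = 56.
det(H) > 0 and tr(H) = -16 < 0, so H is negative definite and the point is a local maximum.

local maximum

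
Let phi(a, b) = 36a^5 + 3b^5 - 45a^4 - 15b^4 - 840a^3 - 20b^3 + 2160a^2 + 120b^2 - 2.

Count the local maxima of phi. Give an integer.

4

phi separates as a function of a plus a function of b, so ∇phi=0 decouples.
∂phi/∂a = 180a(a - 3)(a - 2)(a + 4) = 0 at a ∈ {-4, 0, 2, 3}; ∂phi/∂b = 15b(b - 4)(b - 2)(b + 2) = 0 at b ∈ {-2, 0, 2, 4}.
The Hessian is diagonal: diag(phi_aa, phi_bb). Second derivatives: phi_aa(-4)=-30240, phi_aa(0)=4320, phi_aa(2)=-2160, phi_aa(3)=3780; phi_bb(-2)=-720, phi_bb(0)=240, phi_bb(2)=-240, phi_bb(4)=720.
Local maxima occur where both diagonal entries negative: (-4, -2), (-4, 2), (2, -2), (2, 2). Count: 4.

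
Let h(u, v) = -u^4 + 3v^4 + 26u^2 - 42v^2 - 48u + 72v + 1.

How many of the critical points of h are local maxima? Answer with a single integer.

2

h separates as a function of u plus a function of v, so ∇h=0 decouples.
∂h/∂u = -4(u - 3)(u - 1)(u + 4) = 0 at u ∈ {-4, 1, 3}; ∂h/∂v = 12(v - 2)(v - 1)(v + 3) = 0 at v ∈ {-3, 1, 2}.
The Hessian is diagonal: diag(h_uu, h_vv). Second derivatives: h_uu(-4)=-140, h_uu(1)=40, h_uu(3)=-56; h_vv(-3)=240, h_vv(1)=-48, h_vv(2)=60.
Local maxima occur where both diagonal entries negative: (-4, 1), (3, 1). Count: 2.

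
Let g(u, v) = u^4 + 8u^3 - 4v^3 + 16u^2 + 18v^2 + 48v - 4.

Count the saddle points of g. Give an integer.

3

g separates as a function of u plus a function of v, so ∇g=0 decouples.
∂g/∂u = 4u(u + 2)(u + 4) = 0 at u ∈ {-4, -2, 0}; ∂g/∂v = -12(v - 4)(v + 1) = 0 at v ∈ {-1, 4}.
The Hessian is diagonal: diag(g_uu, g_vv). Second derivatives: g_uu(-4)=32, g_uu(-2)=-16, g_uu(0)=32; g_vv(-1)=60, g_vv(4)=-60.
Saddle points occur where the two diagonal entries have opposite signs: (-4, 4), (-2, -1), (0, 4). Count: 3.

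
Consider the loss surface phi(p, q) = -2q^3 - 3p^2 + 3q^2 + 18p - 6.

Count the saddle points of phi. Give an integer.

1

phi separates as a function of p plus a function of q, so ∇phi=0 decouples.
∂phi/∂p = -6(p - 3) = 0 at p ∈ {3}; ∂phi/∂q = -6q(q - 1) = 0 at q ∈ {0, 1}.
The Hessian is diagonal: diag(phi_pp, phi_qq). Second derivatives: phi_pp(3)=-6; phi_qq(0)=6, phi_qq(1)=-6.
Saddle points occur where the two diagonal entries have opposite signs: (3, 0). Count: 1.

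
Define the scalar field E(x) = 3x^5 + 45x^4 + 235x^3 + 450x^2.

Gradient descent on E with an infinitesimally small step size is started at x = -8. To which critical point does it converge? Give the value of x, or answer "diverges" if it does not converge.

E'(x) = 15x(x + 3)(x + 4)(x + 5), so E'(-8) = 7200.
Gradient descent moves in the -E' direction, i.e. x is decreasing.
There is no critical point below x=-8, and E' keeps the same sign, so the iterate runs off to −∞.

diverges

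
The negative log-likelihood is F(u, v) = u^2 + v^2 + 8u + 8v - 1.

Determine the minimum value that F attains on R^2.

F(u,v) separates as P(u) + Q(v) − 1, so its minimum is min P + min Q − 1.
P'(u) = 2u + 8 vanishes at u ∈ {-4}; Q'(v) = 2v + 8 vanishes at v ∈ {-4}.
Local minima of P (where P''>0): P(-4)=-16. Local minima of Q: Q(-4)=-16.
So the global minimum of F is P(-4) + Q(-4) − 1 = -16 − 16 − 1 = -33, attained at (-4, -4).

-33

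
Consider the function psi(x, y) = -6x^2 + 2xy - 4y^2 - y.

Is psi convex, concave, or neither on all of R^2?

psi is quadratic, so its Hessian is the constant matrix H = [[-12, 2], [2, -8]].
det(H) = 92, tr(H) = -20.
det(H) > 0 and tr(H) < 0, so H is negative definite everywhere: concave.

concave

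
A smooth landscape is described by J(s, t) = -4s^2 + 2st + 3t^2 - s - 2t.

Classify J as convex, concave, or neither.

J is quadratic, so its Hessian is the constant matrix H = [[-8, 2], [2, 6]].
det(H) = -52, tr(H) = -2.
det(H) < 0, so H is indefinite: neither convex nor concave.

neither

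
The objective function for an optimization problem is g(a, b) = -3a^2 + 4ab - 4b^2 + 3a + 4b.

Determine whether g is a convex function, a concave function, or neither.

concave

g is quadratic, so its Hessian is the constant matrix H = [[-6, 4], [4, -8]].
det(H) = 32, tr(H) = -14.
det(H) > 0 and tr(H) < 0, so H is negative definite everywhere: concave.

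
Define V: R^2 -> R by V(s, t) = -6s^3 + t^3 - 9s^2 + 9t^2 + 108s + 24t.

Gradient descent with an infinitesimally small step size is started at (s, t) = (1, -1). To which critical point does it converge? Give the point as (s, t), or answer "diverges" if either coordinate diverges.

V is separable, so gradient descent decouples: s follows -∂V/∂s, t follows -∂V/∂t.
∂V/∂s = -18(s - 2)(s + 3); at s=1 this is 72, so s decreases.
∂V/∂t = 3(t + 2)(t + 4); at t=-1 this is 9, so t decreases.
s converges to its nearest critical value -3 (a local min of the s-part); t converges to -2. The iterate converges to (-3, -2).

(-3, -2)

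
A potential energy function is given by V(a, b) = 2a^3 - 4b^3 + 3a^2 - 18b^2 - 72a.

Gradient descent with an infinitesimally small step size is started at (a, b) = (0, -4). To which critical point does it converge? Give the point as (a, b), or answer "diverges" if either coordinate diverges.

(3, -3)

V is separable, so gradient descent decouples: a follows -∂V/∂a, b follows -∂V/∂b.
∂V/∂a = 6(a - 3)(a + 4); at a=0 this is -72, so a increases.
∂V/∂b = -12b(b + 3); at b=-4 this is -48, so b increases.
a converges to its nearest critical value 3 (a local min of the a-part); b converges to -3. The iterate converges to (3, -3).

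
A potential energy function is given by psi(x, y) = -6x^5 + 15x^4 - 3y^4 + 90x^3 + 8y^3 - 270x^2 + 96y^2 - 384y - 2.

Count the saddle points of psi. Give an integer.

psi separates as a function of x plus a function of y, so ∇psi=0 decouples.
∂psi/∂x = -30x(x - 3)(x - 2)(x + 3) = 0 at x ∈ {-3, 0, 2, 3}; ∂psi/∂y = -12(y - 4)(y - 2)(y + 4) = 0 at y ∈ {-4, 2, 4}.
The Hessian is diagonal: diag(psi_xx, psi_yy). Second derivatives: psi_xx(-3)=2700, psi_xx(0)=-540, psi_xx(2)=300, psi_xx(3)=-540; psi_yy(-4)=-576, psi_yy(2)=144, psi_yy(4)=-192.
Saddle points occur where the two diagonal entries have opposite signs: (-3, -4), (-3, 4), (0, 2), (2, -4), (2, 4), (3, 2). Count: 6.

6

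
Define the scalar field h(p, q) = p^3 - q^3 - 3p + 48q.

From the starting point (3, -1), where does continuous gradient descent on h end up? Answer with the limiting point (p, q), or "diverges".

(1, -4)

h is separable, so gradient descent decouples: p follows -∂h/∂p, q follows -∂h/∂q.
∂h/∂p = 3(p - 1)(p + 1); at p=3 this is 24, so p decreases.
∂h/∂q = -3(q - 4)(q + 4); at q=-1 this is 45, so q decreases.
p converges to its nearest critical value 1 (a local min of the p-part); q converges to -4. The iterate converges to (1, -4).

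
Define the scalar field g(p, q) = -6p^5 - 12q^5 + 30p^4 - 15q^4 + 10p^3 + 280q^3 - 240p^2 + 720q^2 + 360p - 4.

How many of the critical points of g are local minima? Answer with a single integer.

4

g separates as a function of p plus a function of q, so ∇g=0 decouples.
∂g/∂p = -30(p - 3)(p - 2)(p - 1)(p + 2) = 0 at p ∈ {-2, 1, 2, 3}; ∂g/∂q = -60q(q - 4)(q + 2)(q + 3) = 0 at q ∈ {-3, -2, 0, 4}.
The Hessian is diagonal: diag(g_pp, g_qq). Second derivatives: g_pp(-2)=1800, g_pp(1)=-180, g_pp(2)=120, g_pp(3)=-300; g_qq(-3)=1260, g_qq(-2)=-720, g_qq(0)=1440, g_qq(4)=-10080.
Local minima occur where both diagonal entries positive: (-2, -3), (-2, 0), (2, -3), (2, 0). Count: 4.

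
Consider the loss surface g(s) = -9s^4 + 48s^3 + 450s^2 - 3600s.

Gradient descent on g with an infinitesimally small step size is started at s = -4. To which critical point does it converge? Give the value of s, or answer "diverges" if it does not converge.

g'(s) = -36(s - 5)(s - 4)(s + 5), so g'(-4) = -2592.
Gradient descent moves in the -g' direction, i.e. s is increasing.
The nearest critical point in that direction is s = 4, where g'' = 324 > 0 (a local minimum). The iterate converges there.

4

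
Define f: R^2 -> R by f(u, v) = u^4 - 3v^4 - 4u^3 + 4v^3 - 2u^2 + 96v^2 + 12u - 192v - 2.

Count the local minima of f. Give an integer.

f separates as a function of u plus a function of v, so ∇f=0 decouples.
∂f/∂u = 4(u - 3)(u - 1)(u + 1) = 0 at u ∈ {-1, 1, 3}; ∂f/∂v = -12(v - 4)(v - 1)(v + 4) = 0 at v ∈ {-4, 1, 4}.
The Hessian is diagonal: diag(f_uu, f_vv). Second derivatives: f_uu(-1)=32, f_uu(1)=-16, f_uu(3)=32; f_vv(-4)=-480, f_vv(1)=180, f_vv(4)=-288.
Local minima occur where both diagonal entries positive: (-1, 1), (3, 1). Count: 2.

2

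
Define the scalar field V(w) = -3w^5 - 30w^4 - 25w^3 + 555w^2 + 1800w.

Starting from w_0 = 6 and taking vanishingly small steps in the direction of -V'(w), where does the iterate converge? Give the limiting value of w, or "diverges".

V'(w) = -15(w - 3)(w + 2)(w + 4)(w + 5), so V'(6) = -39600.
Gradient descent moves in the -V' direction, i.e. w is increasing.
There is no critical point above w=6, and V' keeps the same sign, so the iterate runs off to +∞.

diverges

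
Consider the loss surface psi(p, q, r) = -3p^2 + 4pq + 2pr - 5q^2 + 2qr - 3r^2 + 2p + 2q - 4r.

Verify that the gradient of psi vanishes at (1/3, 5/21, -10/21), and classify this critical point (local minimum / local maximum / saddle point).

∇psi = (-6p + 4q + 2r + 2, 4p - 10q + 2r + 2, 2p + 2q - 6r - 4); substituting (1/3, 5/21, -10/21) gives ∇psi = (0, 0, 0), so (1/3, 5/21, -10/21) is indeed a critical point.
The Hessian is constant: H = [[-6, 4, 2], [4, -10, 2], [2, 2, -6]].
Leading principal minors: Δ₁ = -6, Δ₂ = 44, Δ₃ = -168.
The minors alternate sign starting negative (−, +, −), so H is negative definite: a local maximum.

local maximum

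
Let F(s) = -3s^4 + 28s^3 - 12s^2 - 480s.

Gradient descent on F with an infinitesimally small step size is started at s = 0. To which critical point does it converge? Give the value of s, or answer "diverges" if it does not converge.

F'(s) = -12(s - 5)(s - 4)(s + 2), so F'(0) = -480.
Gradient descent moves in the -F' direction, i.e. s is increasing.
The nearest critical point in that direction is s = 4, where F'' = 72 > 0 (a local minimum). The iterate converges there.

4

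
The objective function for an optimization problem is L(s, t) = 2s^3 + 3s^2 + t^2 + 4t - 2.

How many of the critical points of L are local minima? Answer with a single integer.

L separates as a function of s plus a function of t, so ∇L=0 decouples.
∂L/∂s = 6s(s + 1) = 0 at s ∈ {-1, 0}; ∂L/∂t = 2(t + 2) = 0 at t ∈ {-2}.
The Hessian is diagonal: diag(L_ss, L_tt). Second derivatives: L_ss(-1)=-6, L_ss(0)=6; L_tt(-2)=2.
Local minima occur where both diagonal entries positive: (0, -2). Count: 1.

1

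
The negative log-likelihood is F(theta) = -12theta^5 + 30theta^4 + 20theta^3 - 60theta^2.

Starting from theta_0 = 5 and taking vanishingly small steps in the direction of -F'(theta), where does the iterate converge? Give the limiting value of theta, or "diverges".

diverges

F'(theta) = -60theta(theta - 2)(theta - 1)(theta + 1), so F'(5) = -21600.
Gradient descent moves in the -F' direction, i.e. theta is increasing.
There is no critical point above theta=5, and F' keeps the same sign, so the iterate runs off to +∞.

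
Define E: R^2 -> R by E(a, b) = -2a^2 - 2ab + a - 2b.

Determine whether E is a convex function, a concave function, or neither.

E is quadratic, so its Hessian is the constant matrix H = [[-4, -2], [-2, 0]].
det(H) = -4, tr(H) = -4.
det(H) < 0, so H is indefinite: neither convex nor concave.

neither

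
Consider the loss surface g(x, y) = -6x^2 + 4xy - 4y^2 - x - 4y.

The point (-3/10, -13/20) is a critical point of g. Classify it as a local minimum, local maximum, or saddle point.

local maximum

The Hessian of g is constant: H = [[-12, 4], [4, -8]].
det(H) = (-12)·(-8) − 4² = 80.
det(H) > 0 and tr(H) = -20 < 0, so H is negative definite and the point is a local maximum.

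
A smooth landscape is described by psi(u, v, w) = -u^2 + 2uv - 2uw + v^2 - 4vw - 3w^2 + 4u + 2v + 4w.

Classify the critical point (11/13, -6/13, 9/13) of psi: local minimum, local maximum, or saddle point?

The Hessian is constant: H = [[-2, 2, -2], [2, 2, -4], [-2, -4, -6]].
Leading principal minors: Δ₁ = -2, Δ₂ = -8, Δ₃ = 104.
The minors fit neither the all-positive nor the alternating-sign pattern, so H is indefinite: a saddle point.

saddle point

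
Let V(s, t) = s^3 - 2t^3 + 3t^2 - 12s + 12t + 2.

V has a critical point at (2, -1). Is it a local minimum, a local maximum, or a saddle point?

local minimum

The mixed partial ∂²V/∂s∂t is 0, so the Hessian at any point is diag(V_ss, V_tt) = diag(6s, 6(-2t + 1)).
At (2, -1): H = diag(12, 18).
Both eigenvalues are positive, so H is positive definite: a local minimum.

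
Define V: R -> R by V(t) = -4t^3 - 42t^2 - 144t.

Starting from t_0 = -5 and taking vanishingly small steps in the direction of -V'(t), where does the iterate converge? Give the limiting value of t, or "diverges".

V'(t) = -12(t + 3)(t + 4), so V'(-5) = -24.
Gradient descent moves in the -V' direction, i.e. t is increasing.
The nearest critical point in that direction is t = -4, where V'' = 12 > 0 (a local minimum). The iterate converges there.

-4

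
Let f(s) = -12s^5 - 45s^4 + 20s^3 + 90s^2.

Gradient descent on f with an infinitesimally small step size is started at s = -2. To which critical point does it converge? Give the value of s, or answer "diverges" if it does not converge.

f'(s) = -60s(s - 1)(s + 1)(s + 3), so f'(-2) = 360.
Gradient descent moves in the -f' direction, i.e. s is decreasing.
The nearest critical point in that direction is s = -3, where f'' = 1440 > 0 (a local minimum). The iterate converges there.

-3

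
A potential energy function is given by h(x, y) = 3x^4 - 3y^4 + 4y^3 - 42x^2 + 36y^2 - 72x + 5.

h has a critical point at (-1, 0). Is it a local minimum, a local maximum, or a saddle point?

The mixed partial ∂²h/∂x∂y is 0, so the Hessian at any point is diag(h_xx, h_yy) = diag(12(3x^2 - 7), 12(-3y^2 + 2y + 6)).
At (-1, 0): H = diag(-48, 72).
The eigenvalues have opposite signs, so H is indefinite: a saddle point.

saddle point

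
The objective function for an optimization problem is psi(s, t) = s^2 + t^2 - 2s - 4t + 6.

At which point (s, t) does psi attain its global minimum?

(1, 2)

psi(s,t) separates as P(s) + Q(t) + 6, so its minimum is min P + min Q + 6.
P'(s) = 2s - 2 vanishes at s ∈ {1}; Q'(t) = 2(t - 2) vanishes at t ∈ {2}.
Local minima of P (where P''>0): P(1)=-1. Local minima of Q: Q(2)=-4.
So the global minimum of psi is P(1) + Q(2) + 6 = -1 − 4 + 6 = 1, attained at (1, 2).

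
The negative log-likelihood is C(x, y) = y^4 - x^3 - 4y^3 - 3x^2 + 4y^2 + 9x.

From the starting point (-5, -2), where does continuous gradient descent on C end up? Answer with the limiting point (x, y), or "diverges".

(-3, 0)

C is separable, so gradient descent decouples: x follows -∂C/∂x, y follows -∂C/∂y.
∂C/∂x = -3(x - 1)(x + 3); at x=-5 this is -36, so x increases.
∂C/∂y = 4y(y - 2)(y - 1); at y=-2 this is -96, so y increases.
x converges to its nearest critical value -3 (a local min of the x-part); y converges to 0. The iterate converges to (-3, 0).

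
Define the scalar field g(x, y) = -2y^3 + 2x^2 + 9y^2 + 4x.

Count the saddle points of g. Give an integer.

g separates as a function of x plus a function of y, so ∇g=0 decouples.
∂g/∂x = 4(x + 1) = 0 at x ∈ {-1}; ∂g/∂y = -6y(y - 3) = 0 at y ∈ {0, 3}.
The Hessian is diagonal: diag(g_xx, g_yy). Second derivatives: g_xx(-1)=4; g_yy(0)=18, g_yy(3)=-18.
Saddle points occur where the two diagonal entries have opposite signs: (-1, 3). Count: 1.

1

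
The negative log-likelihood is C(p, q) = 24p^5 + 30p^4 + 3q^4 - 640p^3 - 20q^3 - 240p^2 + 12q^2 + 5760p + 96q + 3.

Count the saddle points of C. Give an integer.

C separates as a function of p plus a function of q, so ∇C=0 decouples.
∂C/∂p = 120(p - 3)(p - 2)(p + 2)(p + 4) = 0 at p ∈ {-4, -2, 2, 3}; ∂C/∂q = 12(q - 4)(q - 2)(q + 1) = 0 at q ∈ {-1, 2, 4}.
The Hessian is diagonal: diag(C_pp, C_qq). Second derivatives: C_pp(-4)=-10080, C_pp(-2)=4800, C_pp(2)=-2880, C_pp(3)=4200; C_qq(-1)=180, C_qq(2)=-72, C_qq(4)=120.
Saddle points occur where the two diagonal entries have opposite signs: (-4, -1), (-4, 4), (-2, 2), (2, -1), (2, 4), (3, 2). Count: 6.

6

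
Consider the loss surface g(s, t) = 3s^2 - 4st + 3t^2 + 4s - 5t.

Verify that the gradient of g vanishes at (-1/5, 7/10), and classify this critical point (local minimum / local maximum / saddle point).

local minimum

∇g = (6s - 4t + 4, -4s + 6t - 5); substituting (-1/5, 7/10) gives ∇g = (0, 0), so (-1/5, 7/10) is indeed a critical point.
The Hessian of g is constant: H = [[6, -4], [-4, 6]].
det(H) = 6·6 − (-4)² = 20.
det(H) > 0 and tr(H) = 12 > 0, so H is positive definite and the point is a local minimum.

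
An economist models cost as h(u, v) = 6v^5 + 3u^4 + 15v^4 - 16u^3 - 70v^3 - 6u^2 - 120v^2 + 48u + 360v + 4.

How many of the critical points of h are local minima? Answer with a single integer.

h separates as a function of u plus a function of v, so ∇h=0 decouples.
∂h/∂u = 12(u - 4)(u - 1)(u + 1) = 0 at u ∈ {-1, 1, 4}; ∂h/∂v = 30(v - 2)(v - 1)(v + 2)(v + 3) = 0 at v ∈ {-3, -2, 1, 2}.
The Hessian is diagonal: diag(h_uu, h_vv). Second derivatives: h_uu(-1)=120, h_uu(1)=-72, h_uu(4)=180; h_vv(-3)=-600, h_vv(-2)=360, h_vv(1)=-360, h_vv(2)=600.
Local minima occur where both diagonal entries positive: (-1, -2), (-1, 2), (4, -2), (4, 2). Count: 4.

4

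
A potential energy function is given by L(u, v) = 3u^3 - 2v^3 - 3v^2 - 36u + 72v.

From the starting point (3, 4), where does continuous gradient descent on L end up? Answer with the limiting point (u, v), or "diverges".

L is separable, so gradient descent decouples: u follows -∂L/∂u, v follows -∂L/∂v.
∂L/∂u = 9(u - 2)(u + 2); at u=3 this is 45, so u decreases.
∂L/∂v = -6(v - 3)(v + 4); at v=4 this is -48, so v increases.
The v-coordinate has no critical point in that direction and runs off to infinity.

diverges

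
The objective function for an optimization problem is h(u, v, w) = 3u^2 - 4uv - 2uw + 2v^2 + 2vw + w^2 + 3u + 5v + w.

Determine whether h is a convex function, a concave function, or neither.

h is quadratic, so its Hessian is the constant matrix H = [[6, -4, -2], [-4, 4, 2], [-2, 2, 2]].
Leading principal minors: 6, 8, 8.
All positive ⇒ H ≻ 0 ⇒ convex.

convex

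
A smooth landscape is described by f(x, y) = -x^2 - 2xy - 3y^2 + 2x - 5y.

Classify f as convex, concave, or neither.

f is quadratic, so its Hessian is the constant matrix H = [[-2, -2], [-2, -6]].
det(H) = 8, tr(H) = -8.
det(H) > 0 and tr(H) < 0, so H is negative definite everywhere: concave.

concave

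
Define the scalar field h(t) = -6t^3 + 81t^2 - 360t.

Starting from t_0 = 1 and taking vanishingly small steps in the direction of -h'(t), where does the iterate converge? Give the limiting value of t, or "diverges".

h'(t) = -18(t - 5)(t - 4), so h'(1) = -216.
Gradient descent moves in the -h' direction, i.e. t is increasing.
The nearest critical point in that direction is t = 4, where h'' = 18 > 0 (a local minimum). The iterate converges there.

4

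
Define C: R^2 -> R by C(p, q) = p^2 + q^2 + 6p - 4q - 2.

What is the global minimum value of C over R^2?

-15

C(p,q) separates as A(p) + B(q) − 2, so its minimum is min A + min B − 2.
A'(p) = 2p + 6 vanishes at p ∈ {-3}; B'(q) = 2q - 4 vanishes at q ∈ {2}.
Local minima of A (where A''>0): A(-3)=-9. Local minima of B: B(2)=-4.
So the global minimum of C is A(-3) + B(2) − 2 = -9 − 4 − 2 = -15, attained at (-3, 2).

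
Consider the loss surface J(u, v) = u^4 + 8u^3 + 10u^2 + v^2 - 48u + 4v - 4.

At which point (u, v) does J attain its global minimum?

J(u,v) separates as P(u) + Q(v) − 4, so its minimum is min P + min Q − 4.
P'(u) = 4(u - 1)(u + 3)(u + 4) vanishes at u ∈ {-4, -3, 1}; Q'(v) = 2v + 4 vanishes at v ∈ {-2}.
Local minima of P (where P''>0): P(-4)=96, P(1)=-29. Local minima of Q: Q(-2)=-4.
So the global minimum of J is P(1) + Q(-2) − 4 = -29 − 4 − 4 = -37, attained at (1, -2).

(1, -2)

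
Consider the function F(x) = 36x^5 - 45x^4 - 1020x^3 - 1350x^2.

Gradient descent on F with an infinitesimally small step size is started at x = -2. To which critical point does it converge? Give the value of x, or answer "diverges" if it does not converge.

F'(x) = 180x(x - 5)(x + 1)(x + 3), so F'(-2) = -2520.
Gradient descent moves in the -F' direction, i.e. x is increasing.
The nearest critical point in that direction is x = -1, where F'' = 2160 > 0 (a local minimum). The iterate converges there.

-1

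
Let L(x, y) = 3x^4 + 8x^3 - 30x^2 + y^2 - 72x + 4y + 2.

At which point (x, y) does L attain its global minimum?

L(x,y) separates as P(x) + Q(y) + 2, so its minimum is min P + min Q + 2.
P'(x) = 12(x - 2)(x + 1)(x + 3) vanishes at x ∈ {-3, -1, 2}; Q'(y) = 2y + 4 vanishes at y ∈ {-2}.
Local minima of P (where P''>0): P(-3)=-27, P(2)=-152. Local minima of Q: Q(-2)=-4.
So the global minimum of L is P(2) + Q(-2) + 2 = -152 − 4 + 2 = -154, attained at (2, -2).

(2, -2)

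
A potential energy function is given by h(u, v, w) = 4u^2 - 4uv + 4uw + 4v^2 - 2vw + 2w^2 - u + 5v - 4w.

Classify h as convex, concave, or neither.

h is quadratic, so its Hessian is the constant matrix H = [[8, -4, 4], [-4, 8, -2], [4, -2, 4]].
Leading principal minors: 8, 48, 96.
All positive ⇒ H ≻ 0 ⇒ convex.

convex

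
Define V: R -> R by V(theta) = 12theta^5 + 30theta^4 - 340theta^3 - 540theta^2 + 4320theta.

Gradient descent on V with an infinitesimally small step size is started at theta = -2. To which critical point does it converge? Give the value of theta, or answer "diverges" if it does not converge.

-3

V'(theta) = 60(theta - 3)(theta - 2)(theta + 3)(theta + 4), so V'(-2) = 2400.
Gradient descent moves in the -V' direction, i.e. theta is decreasing.
The nearest critical point in that direction is theta = -3, where V'' = 1800 > 0 (a local minimum). The iterate converges there.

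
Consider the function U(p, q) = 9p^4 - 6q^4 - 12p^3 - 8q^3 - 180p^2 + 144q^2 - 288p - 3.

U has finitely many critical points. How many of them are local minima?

2

U separates as a function of p plus a function of q, so ∇U=0 decouples.
∂U/∂p = 36(p - 4)(p + 1)(p + 2) = 0 at p ∈ {-2, -1, 4}; ∂U/∂q = -24q(q - 3)(q + 4) = 0 at q ∈ {-4, 0, 3}.
The Hessian is diagonal: diag(U_pp, U_qq). Second derivatives: U_pp(-2)=216, U_pp(-1)=-180, U_pp(4)=1080; U_qq(-4)=-672, U_qq(0)=288, U_qq(3)=-504.
Local minima occur where both diagonal entries positive: (-2, 0), (4, 0). Count: 2.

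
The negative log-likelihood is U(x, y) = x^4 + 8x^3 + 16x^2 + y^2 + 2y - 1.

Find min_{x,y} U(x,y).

-2

U(x,y) separates as P(x) + Q(y) − 1, so its minimum is min P + min Q − 1.
P'(x) = 4x(x + 2)(x + 4) vanishes at x ∈ {-4, -2, 0}; Q'(y) = 2y + 2 vanishes at y ∈ {-1}.
Local minima of P (where P''>0): P(-4)=0, P(0)=0. Local minima of Q: Q(-1)=-1.
So the global minimum of U is P(-4) + Q(-1) − 1 = 0 − 1 − 1 = -2, attained at (-4, -1).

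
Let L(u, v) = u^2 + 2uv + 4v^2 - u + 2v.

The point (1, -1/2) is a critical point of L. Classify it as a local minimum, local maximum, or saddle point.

local minimum

The Hessian of L is constant: H = [[2, 2], [2, 8]].
det(H) = 2·8 − 2² = 12.
det(H) > 0 and tr(H) = 10 > 0, so H is positive definite and the point is a local minimum.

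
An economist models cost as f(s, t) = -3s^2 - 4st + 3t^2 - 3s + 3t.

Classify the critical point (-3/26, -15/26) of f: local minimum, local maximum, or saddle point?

The Hessian of f is constant: H = [[-6, -4], [-4, 6]].
det(H) = (-6)·6 − (-4)² = -52.
Since det(H) < 0, H is indefinite and the critical point is a saddle point.

saddle point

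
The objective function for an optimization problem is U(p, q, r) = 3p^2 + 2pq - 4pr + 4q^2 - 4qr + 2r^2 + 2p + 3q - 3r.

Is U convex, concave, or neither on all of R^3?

U is quadratic, so its Hessian is the constant matrix H = [[6, 2, -4], [2, 8, -4], [-4, -4, 4]].
Leading principal minors: 6, 44, 16.
All positive ⇒ H ≻ 0 ⇒ convex.

convex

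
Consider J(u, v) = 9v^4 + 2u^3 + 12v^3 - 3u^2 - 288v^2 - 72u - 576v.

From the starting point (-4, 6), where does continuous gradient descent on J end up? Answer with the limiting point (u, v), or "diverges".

J is separable, so gradient descent decouples: u follows -∂J/∂u, v follows -∂J/∂v.
∂J/∂u = 6(u - 4)(u + 3); at u=-4 this is 48, so u decreases.
∂J/∂v = 36(v - 4)(v + 1)(v + 4); at v=6 this is 5040, so v decreases.
The u-coordinate has no critical point in that direction and runs off to infinity.

diverges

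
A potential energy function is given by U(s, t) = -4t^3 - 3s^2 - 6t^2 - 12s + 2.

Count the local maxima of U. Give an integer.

U separates as a function of s plus a function of t, so ∇U=0 decouples.
∂U/∂s = -6(s + 2) = 0 at s ∈ {-2}; ∂U/∂t = -12t(t + 1) = 0 at t ∈ {-1, 0}.
The Hessian is diagonal: diag(U_ss, U_tt). Second derivatives: U_ss(-2)=-6; U_tt(-1)=12, U_tt(0)=-12.
Local maxima occur where both diagonal entries negative: (-2, 0). Count: 1.

1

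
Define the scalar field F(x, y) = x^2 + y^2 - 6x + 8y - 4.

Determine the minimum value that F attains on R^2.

F(x,y) separates as P(x) + Q(y) − 4, so its minimum is min P + min Q − 4.
P'(x) = 2x - 6 vanishes at x ∈ {3}; Q'(y) = 2y + 8 vanishes at y ∈ {-4}.
Local minima of P (where P''>0): P(3)=-9. Local minima of Q: Q(-4)=-16.
So the global minimum of F is P(3) + Q(-4) − 4 = -9 − 16 − 4 = -29, attained at (3, -4).

-29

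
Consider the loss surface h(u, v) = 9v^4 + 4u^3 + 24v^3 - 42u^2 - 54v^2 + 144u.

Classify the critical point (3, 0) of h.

local maximum

The mixed partial ∂²h/∂u∂v is 0, so the Hessian at any point is diag(h_uu, h_vv) = diag(12(2u - 7), 36(3v^2 + 4v - 3)).
At (3, 0): H = diag(-12, -108).
Both eigenvalues are negative, so H is negative definite: a local maximum.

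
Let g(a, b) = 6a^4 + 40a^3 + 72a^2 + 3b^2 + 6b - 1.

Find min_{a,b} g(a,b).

g(a,b) separates as P(a) + Q(b) − 1, so its minimum is min P + min Q − 1.
P'(a) = 24a(a + 2)(a + 3) vanishes at a ∈ {-3, -2, 0}; Q'(b) = 6b + 6 vanishes at b ∈ {-1}.
Local minima of P (where P''>0): P(-3)=54, P(0)=0. Local minima of Q: Q(-1)=-3.
So the global minimum of g is P(0) + Q(-1) − 1 = 0 − 3 − 1 = -4, attained at (0, -1).

-4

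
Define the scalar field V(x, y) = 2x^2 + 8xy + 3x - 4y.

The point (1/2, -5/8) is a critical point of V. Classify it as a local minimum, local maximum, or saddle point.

saddle point

The Hessian of V is constant: H = [[4, 8], [8, 0]].
det(H) = 4·0 − 8² = -64.
Since det(H) < 0, H is indefinite and the critical point is a saddle point.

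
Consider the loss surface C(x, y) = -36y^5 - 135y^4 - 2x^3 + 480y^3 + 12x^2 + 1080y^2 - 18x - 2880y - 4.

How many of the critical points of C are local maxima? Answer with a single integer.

C separates as a function of x plus a function of y, so ∇C=0 decouples.
∂C/∂x = -6(x - 3)(x - 1) = 0 at x ∈ {1, 3}; ∂C/∂y = -180(y - 2)(y - 1)(y + 2)(y + 4) = 0 at y ∈ {-4, -2, 1, 2}.
The Hessian is diagonal: diag(C_xx, C_yy). Second derivatives: C_xx(1)=12, C_xx(3)=-12; C_yy(-4)=10800, C_yy(-2)=-4320, C_yy(1)=2700, C_yy(2)=-4320.
Local maxima occur where both diagonal entries negative: (3, -2), (3, 2). Count: 2.

2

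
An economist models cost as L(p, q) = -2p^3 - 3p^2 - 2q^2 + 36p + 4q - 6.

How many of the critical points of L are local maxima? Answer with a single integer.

L separates as a function of p plus a function of q, so ∇L=0 decouples.
∂L/∂p = -6(p - 2)(p + 3) = 0 at p ∈ {-3, 2}; ∂L/∂q = -4(q - 1) = 0 at q ∈ {1}.
The Hessian is diagonal: diag(L_pp, L_qq). Second derivatives: L_pp(-3)=30, L_pp(2)=-30; L_qq(1)=-4.
Local maxima occur where both diagonal entries negative: (2, 1). Count: 1.

1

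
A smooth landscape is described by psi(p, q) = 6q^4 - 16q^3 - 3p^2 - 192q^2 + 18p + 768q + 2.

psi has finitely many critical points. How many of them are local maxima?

1

psi separates as a function of p plus a function of q, so ∇psi=0 decouples.
∂psi/∂p = -6(p - 3) = 0 at p ∈ {3}; ∂psi/∂q = 24(q - 4)(q - 2)(q + 4) = 0 at q ∈ {-4, 2, 4}.
The Hessian is diagonal: diag(psi_pp, psi_qq). Second derivatives: psi_pp(3)=-6; psi_qq(-4)=1152, psi_qq(2)=-288, psi_qq(4)=384.
Local maxima occur where both diagonal entries negative: (3, 2). Count: 1.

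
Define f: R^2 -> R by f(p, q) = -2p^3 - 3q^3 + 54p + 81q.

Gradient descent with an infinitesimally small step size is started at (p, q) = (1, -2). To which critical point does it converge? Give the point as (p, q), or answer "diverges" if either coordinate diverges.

(-3, -3)

f is separable, so gradient descent decouples: p follows -∂f/∂p, q follows -∂f/∂q.
∂f/∂p = -6(p - 3)(p + 3); at p=1 this is 48, so p decreases.
∂f/∂q = -9(q - 3)(q + 3); at q=-2 this is 45, so q decreases.
p converges to its nearest critical value -3 (a local min of the p-part); q converges to -3. The iterate converges to (-3, -3).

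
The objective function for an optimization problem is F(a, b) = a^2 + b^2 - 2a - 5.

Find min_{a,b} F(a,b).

-6

F(a,b) separates as P(a) + Q(b) − 5, so its minimum is min P + min Q − 5.
P'(a) = 2a - 2 vanishes at a ∈ {1}; Q'(b) = 2b vanishes at b ∈ {0}.
Local minima of P (where P''>0): P(1)=-1. Local minima of Q: Q(0)=0.
So the global minimum of F is P(1) + Q(0) − 5 = -1 + 0 − 5 = -6, attained at (1, 0).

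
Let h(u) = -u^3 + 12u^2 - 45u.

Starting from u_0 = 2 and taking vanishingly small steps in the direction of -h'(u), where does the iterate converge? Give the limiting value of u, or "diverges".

3

h'(u) = -3(u - 5)(u - 3), so h'(2) = -9.
Gradient descent moves in the -h' direction, i.e. u is increasing.
The nearest critical point in that direction is u = 3, where h'' = 6 > 0 (a local minimum). The iterate converges there.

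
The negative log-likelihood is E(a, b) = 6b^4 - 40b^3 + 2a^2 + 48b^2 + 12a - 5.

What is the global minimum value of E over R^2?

E(a,b) separates as P(a) + Q(b) − 5, so its minimum is min P + min Q − 5.
P'(a) = 4a + 12 vanishes at a ∈ {-3}; Q'(b) = 24b(b - 4)(b - 1) vanishes at b ∈ {0, 1, 4}.
Local minima of P (where P''>0): P(-3)=-18. Local minima of Q: Q(0)=0, Q(4)=-256.
So the global minimum of E is P(-3) + Q(4) − 5 = -18 − 256 − 5 = -279, attained at (-3, 4).

-279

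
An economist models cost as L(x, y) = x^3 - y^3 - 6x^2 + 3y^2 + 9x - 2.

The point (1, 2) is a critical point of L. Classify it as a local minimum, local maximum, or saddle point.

local maximum

The mixed partial ∂²L/∂x∂y is 0, so the Hessian at any point is diag(L_xx, L_yy) = diag(6(x - 2), 6(-y + 1)).
At (1, 2): H = diag(-6, -6).
Both eigenvalues are negative, so H is negative definite: a local maximum.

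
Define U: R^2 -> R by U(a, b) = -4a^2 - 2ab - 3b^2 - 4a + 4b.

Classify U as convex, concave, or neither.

concave

U is quadratic, so its Hessian is the constant matrix H = [[-8, -2], [-2, -6]].
det(H) = 44, tr(H) = -14.
det(H) > 0 and tr(H) < 0, so H is negative definite everywhere: concave.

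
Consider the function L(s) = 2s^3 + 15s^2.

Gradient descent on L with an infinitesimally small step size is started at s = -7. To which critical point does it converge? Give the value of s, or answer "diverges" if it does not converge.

L'(s) = 6s(s + 5), so L'(-7) = 84.
Gradient descent moves in the -L' direction, i.e. s is decreasing.
There is no critical point below s=-7, and L' keeps the same sign, so the iterate runs off to −∞.

diverges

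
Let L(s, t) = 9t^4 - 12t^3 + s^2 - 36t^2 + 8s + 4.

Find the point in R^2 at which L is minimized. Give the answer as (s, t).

(-4, 2)

L(s,t) separates as P(s) + Q(t) + 4, so its minimum is min P + min Q + 4.
P'(s) = 2s + 8 vanishes at s ∈ {-4}; Q'(t) = 36t(t - 2)(t + 1) vanishes at t ∈ {-1, 0, 2}.
Local minima of P (where P''>0): P(-4)=-16. Local minima of Q: Q(-1)=-15, Q(2)=-96.
So the global minimum of L is P(-4) + Q(2) + 4 = -16 − 96 + 4 = -108, attained at (-4, 2).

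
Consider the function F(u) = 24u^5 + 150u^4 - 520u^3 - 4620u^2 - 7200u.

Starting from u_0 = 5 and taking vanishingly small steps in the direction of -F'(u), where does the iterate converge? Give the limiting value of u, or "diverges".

4

F'(u) = 120(u - 4)(u + 1)(u + 3)(u + 5), so F'(5) = 57600.
Gradient descent moves in the -F' direction, i.e. u is decreasing.
The nearest critical point in that direction is u = 4, where F'' = 37800 > 0 (a local minimum). The iterate converges there.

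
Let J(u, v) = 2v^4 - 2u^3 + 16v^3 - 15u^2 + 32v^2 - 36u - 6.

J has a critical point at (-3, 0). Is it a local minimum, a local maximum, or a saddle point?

local minimum

The mixed partial ∂²J/∂u∂v is 0, so the Hessian at any point is diag(J_uu, J_vv) = diag(-6(2u + 5), 8(3v^2 + 12v + 8)).
At (-3, 0): H = diag(6, 64).
Both eigenvalues are positive, so H is positive definite: a local minimum.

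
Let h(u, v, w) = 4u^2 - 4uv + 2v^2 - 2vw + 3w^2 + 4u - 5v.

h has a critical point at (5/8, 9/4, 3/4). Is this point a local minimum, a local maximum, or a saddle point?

The Hessian is constant: H = [[8, -4, 0], [-4, 4, -2], [0, -2, 6]].
Leading principal minors: Δ₁ = 8, Δ₂ = 16, Δ₃ = 64.
All leading minors are positive, so H is positive definite: a local minimum.

local minimum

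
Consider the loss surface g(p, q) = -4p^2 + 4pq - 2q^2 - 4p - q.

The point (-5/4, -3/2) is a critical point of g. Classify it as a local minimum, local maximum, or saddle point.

local maximum

The Hessian of g is constant: H = [[-8, 4], [4, -4]].
det(H) = (-8)·(-4) − 4² = 16.
det(H) > 0 and tr(H) = -12 < 0, so H is negative definite and the point is a local maximum.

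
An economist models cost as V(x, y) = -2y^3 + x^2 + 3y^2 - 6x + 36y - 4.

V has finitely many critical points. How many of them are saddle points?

V separates as a function of x plus a function of y, so ∇V=0 decouples.
∂V/∂x = 2(x - 3) = 0 at x ∈ {3}; ∂V/∂y = -6(y - 3)(y + 2) = 0 at y ∈ {-2, 3}.
The Hessian is diagonal: diag(V_xx, V_yy). Second derivatives: V_xx(3)=2; V_yy(-2)=30, V_yy(3)=-30.
Saddle points occur where the two diagonal entries have opposite signs: (3, 3). Count: 1.

1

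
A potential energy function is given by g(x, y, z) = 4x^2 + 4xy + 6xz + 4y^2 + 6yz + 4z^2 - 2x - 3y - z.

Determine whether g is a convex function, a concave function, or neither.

g is quadratic, so its Hessian is the constant matrix H = [[8, 4, 6], [4, 8, 6], [6, 6, 8]].
Leading principal minors: 8, 48, 96.
All positive ⇒ H ≻ 0 ⇒ convex.

convex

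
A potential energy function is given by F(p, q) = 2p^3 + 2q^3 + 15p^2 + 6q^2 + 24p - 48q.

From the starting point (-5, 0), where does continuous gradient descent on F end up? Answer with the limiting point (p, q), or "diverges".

F is separable, so gradient descent decouples: p follows -∂F/∂p, q follows -∂F/∂q.
∂F/∂p = 6(p + 1)(p + 4); at p=-5 this is 24, so p decreases.
∂F/∂q = 6(q - 2)(q + 4); at q=0 this is -48, so q increases.
The p-coordinate has no critical point in that direction and runs off to infinity.

diverges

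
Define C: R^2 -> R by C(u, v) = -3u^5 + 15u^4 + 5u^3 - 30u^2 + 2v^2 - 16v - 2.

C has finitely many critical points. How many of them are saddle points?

C separates as a function of u plus a function of v, so ∇C=0 decouples.
∂C/∂u = -15u(u - 4)(u - 1)(u + 1) = 0 at u ∈ {-1, 0, 1, 4}; ∂C/∂v = 4(v - 4) = 0 at v ∈ {4}.
The Hessian is diagonal: diag(C_uu, C_vv). Second derivatives: C_uu(-1)=150, C_uu(0)=-60, C_uu(1)=90, C_uu(4)=-900; C_vv(4)=4.
Saddle points occur where the two diagonal entries have opposite signs: (0, 4), (4, 4). Count: 2.

2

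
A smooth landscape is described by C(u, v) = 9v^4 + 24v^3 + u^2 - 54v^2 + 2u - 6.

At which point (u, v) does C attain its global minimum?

(-1, -3)

C(u,v) separates as P(u) + Q(v) − 6, so its minimum is min P + min Q − 6.
P'(u) = 2u + 2 vanishes at u ∈ {-1}; Q'(v) = 36v(v - 1)(v + 3) vanishes at v ∈ {-3, 0, 1}.
Local minima of P (where P''>0): P(-1)=-1. Local minima of Q: Q(-3)=-405, Q(1)=-21.
So the global minimum of C is P(-1) + Q(-3) − 6 = -1 − 405 − 6 = -412, attained at (-1, -3).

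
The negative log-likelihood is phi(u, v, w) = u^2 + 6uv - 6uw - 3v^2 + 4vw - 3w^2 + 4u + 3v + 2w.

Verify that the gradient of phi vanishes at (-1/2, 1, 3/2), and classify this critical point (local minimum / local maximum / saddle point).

saddle point

∇phi = (2u + 6v - 6w + 4, 6u - 6v + 4w + 3, -6u + 4v - 6w + 2); substituting (-1/2, 1, 3/2) gives ∇phi = (0, 0, 0), so (-1/2, 1, 3/2) is indeed a critical point.
The Hessian is constant: H = [[2, 6, -6], [6, -6, 4], [-6, 4, -6]].
Leading principal minors: Δ₁ = 2, Δ₂ = -48, Δ₃ = 184.
The minors fit neither the all-positive nor the alternating-sign pattern, so H is indefinite: a saddle point.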